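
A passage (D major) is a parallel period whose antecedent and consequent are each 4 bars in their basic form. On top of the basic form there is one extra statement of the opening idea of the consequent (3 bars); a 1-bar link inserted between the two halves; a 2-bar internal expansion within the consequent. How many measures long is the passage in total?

14 measures

Basic parallel period: 4 + 4 = 8 bars.
8 (basic form) + 3 (extra statement) + 1 (link) + 2 (internal expansion) = 14.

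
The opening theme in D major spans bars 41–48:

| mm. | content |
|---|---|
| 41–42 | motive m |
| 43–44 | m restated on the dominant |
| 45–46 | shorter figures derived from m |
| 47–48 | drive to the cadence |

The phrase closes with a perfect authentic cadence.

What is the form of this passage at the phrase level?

sentence

Basic idea (bars 41-42) + its repetition (mm. 43-44) form the presentation; fragmentation and cadence (mm. 45–48) form the continuation — the 8-bar whole is a sentence.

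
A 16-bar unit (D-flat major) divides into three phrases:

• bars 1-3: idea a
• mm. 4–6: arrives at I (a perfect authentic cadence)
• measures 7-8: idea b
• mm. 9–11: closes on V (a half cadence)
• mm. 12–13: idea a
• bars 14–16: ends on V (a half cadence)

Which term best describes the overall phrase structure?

phrase group

The final phrase closes with a half cadence, which is not stronger than the preceding half cadence; the 3 phrases lack an overall antecedent–consequent design and so form a phrase group.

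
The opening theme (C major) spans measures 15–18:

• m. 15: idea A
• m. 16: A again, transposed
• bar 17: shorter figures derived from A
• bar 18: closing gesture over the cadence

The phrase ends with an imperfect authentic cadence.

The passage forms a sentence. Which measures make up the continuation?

measures 17–18

After the presentation (mm. 15-16), the continuation covers the fragmentation through the cadence: measures 17–18.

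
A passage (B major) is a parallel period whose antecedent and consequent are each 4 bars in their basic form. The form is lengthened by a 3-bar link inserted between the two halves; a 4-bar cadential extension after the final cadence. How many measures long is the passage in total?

15 measures

Basic parallel period: 4 + 4 = 8 bars.
8 (basic form) + 3 (link) + 4 (cadential extension) = 15.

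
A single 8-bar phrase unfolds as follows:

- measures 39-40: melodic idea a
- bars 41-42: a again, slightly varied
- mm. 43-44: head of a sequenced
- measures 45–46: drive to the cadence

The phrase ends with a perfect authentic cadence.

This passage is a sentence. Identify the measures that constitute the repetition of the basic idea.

measures 41–42

The presentation of a sentence is the basic idea (bars 39-40) plus its repetition (measures 41–42); the repetition of the basic idea is therefore mm. 41–42.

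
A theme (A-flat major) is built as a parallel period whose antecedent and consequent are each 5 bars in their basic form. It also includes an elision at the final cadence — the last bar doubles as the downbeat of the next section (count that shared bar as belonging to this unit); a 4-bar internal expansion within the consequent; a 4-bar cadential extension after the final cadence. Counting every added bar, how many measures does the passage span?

Basic parallel period: 5 + 5 = 10 bars.
10 (basic form) + 4 (internal expansion) + 4 (cadential extension) = 18.
The elision shares a bar with the next section but does not change this unit's count.

18 measures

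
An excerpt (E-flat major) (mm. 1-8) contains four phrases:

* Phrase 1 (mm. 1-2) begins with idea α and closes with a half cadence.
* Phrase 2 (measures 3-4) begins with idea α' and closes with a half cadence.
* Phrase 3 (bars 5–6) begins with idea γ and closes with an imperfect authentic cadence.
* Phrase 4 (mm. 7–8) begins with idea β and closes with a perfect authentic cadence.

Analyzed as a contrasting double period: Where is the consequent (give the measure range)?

In a double period the four phrases pair into a large antecedent (phrases 1–2, ending half cadence) and a large consequent (phrases 3–4, ending perfect authentic cadence). The consequent spans mm. 5–8.

measures 5–8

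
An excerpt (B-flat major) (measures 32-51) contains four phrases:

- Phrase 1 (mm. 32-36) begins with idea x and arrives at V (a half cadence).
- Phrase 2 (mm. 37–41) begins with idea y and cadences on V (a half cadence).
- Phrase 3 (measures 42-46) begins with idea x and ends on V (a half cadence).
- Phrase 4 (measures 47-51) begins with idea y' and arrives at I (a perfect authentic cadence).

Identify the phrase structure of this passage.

Four phrases in two halves: the first half (mm. 32–41) ends with a half cadence, the second (measures 42–51) with a perfect authentic cadence — a large antecedent–consequent pair, i.e. a double period.
Phrase 3 begins with the same material as phrase 1, making it parallel.

parallel double period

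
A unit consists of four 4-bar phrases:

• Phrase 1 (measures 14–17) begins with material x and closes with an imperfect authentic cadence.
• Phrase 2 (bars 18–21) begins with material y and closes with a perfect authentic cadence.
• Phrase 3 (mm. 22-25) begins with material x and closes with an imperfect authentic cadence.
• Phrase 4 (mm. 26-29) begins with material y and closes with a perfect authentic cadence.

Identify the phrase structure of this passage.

repeated period

The cadence pattern IAC–PAC–IAC–PAC is weak–strong twice, and phrases 3–4 restate phrases 1–2: a period heard twice, not a double period (which would end weakly at phrase 2).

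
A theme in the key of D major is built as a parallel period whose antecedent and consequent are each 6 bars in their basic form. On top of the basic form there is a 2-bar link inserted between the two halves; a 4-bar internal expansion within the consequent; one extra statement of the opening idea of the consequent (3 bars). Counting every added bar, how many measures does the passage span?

Basic parallel period: 6 + 6 = 12 bars.
12 (basic form) + 2 (link) + 4 (internal expansion) + 3 (extra statement) = 21.

21 measures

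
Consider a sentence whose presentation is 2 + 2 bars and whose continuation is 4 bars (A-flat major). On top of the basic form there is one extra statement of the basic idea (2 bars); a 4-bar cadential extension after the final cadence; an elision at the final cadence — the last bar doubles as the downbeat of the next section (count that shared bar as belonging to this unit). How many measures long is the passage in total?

14 measures

Basic sentence: 2 + 2 + 4 = 8 bars.
8 (basic form) + 2 (extra statement) + 4 (cadential extension) = 14.
The elision shares a bar with the next section but does not change this unit's count.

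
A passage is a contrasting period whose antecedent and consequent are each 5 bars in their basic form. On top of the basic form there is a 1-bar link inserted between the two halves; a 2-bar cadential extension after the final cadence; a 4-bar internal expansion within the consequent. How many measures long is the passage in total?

17 measures

Basic contrasting period: 5 + 5 = 10 bars.
10 (basic form) + 1 (link) + 2 (cadential extension) + 4 (internal expansion) = 17.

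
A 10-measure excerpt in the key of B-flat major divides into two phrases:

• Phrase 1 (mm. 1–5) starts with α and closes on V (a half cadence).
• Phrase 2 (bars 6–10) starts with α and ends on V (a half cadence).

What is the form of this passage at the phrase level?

Both phrases have the same opening (α) and the same cadence (half cadence): the second is a restatement, not a consequent, so this is a repeated phrase rather than a period.

repeated phrase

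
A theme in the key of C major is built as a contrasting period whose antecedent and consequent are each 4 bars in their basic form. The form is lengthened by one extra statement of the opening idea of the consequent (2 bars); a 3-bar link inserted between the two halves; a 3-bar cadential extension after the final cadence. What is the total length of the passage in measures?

Basic contrasting period: 4 + 4 = 8 bars.
8 (basic form) + 2 (extra statement) + 3 (link) + 3 (cadential extension) = 16.

16 measures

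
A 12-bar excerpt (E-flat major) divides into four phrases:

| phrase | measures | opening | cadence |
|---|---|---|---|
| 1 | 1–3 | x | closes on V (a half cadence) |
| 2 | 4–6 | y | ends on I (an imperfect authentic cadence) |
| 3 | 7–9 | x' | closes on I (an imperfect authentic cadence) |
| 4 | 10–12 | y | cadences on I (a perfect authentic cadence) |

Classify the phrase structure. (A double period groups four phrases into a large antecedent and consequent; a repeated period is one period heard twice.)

parallel double period

Four phrases in two halves: the first half (mm. 1-6) ends with an imperfect authentic cadence, the second (measures 7–12) with a perfect authentic cadence — a large antecedent–consequent pair, i.e. a double period.
Phrase 3 begins with the same material as phrase 1, making it parallel.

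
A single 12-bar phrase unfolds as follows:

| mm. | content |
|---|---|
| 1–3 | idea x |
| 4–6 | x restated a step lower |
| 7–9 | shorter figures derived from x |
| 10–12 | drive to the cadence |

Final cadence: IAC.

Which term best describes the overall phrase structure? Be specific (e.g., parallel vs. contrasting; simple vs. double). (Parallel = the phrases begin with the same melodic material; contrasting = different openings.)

Basic idea (measures 1-3) + its repetition (mm. 4–6) form the presentation; fragmentation and cadence (mm. 7–12) form the continuation — the 12-bar whole is a sentence.

sentence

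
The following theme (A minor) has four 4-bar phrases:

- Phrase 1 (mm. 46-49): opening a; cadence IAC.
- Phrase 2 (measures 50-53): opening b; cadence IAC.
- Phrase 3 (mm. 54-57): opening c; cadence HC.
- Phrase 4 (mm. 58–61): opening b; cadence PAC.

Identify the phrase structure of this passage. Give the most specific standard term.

contrasting double period

Four phrases in two halves: the first half (measures 46–53) ends with an imperfect authentic cadence, the second (mm. 54–61) with a perfect authentic cadence — a large antecedent–consequent pair, i.e. a double period.
Phrase 3 begins with different material from phrase 1, making it contrasting.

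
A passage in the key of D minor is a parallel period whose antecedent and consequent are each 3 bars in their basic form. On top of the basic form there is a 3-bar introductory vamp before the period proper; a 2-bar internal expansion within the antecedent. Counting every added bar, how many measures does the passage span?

11 measures

Basic parallel period: 3 + 3 = 6 bars.
6 (basic form) + 3 (introduction) + 2 (internal expansion) = 11.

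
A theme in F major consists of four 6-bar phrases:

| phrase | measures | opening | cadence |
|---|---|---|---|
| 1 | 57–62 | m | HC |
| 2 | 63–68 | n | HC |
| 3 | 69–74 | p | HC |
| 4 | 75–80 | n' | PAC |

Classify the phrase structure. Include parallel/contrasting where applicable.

Four phrases in two halves: the first half (mm. 57-68) ends with a half cadence, the second (mm. 69-80) with a perfect authentic cadence — a large antecedent–consequent pair, i.e. a double period.
Phrase 3 begins with different material from phrase 1, making it contrasting.

contrasting double period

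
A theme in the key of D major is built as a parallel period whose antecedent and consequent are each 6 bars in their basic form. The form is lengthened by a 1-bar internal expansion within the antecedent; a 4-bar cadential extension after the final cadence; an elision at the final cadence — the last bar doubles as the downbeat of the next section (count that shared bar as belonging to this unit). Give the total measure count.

Basic parallel period: 6 + 6 = 12 bars.
12 (basic form) + 1 (internal expansion) + 4 (cadential extension) = 17.
The elision shares a bar with the next section but does not change this unit's count.

17 measures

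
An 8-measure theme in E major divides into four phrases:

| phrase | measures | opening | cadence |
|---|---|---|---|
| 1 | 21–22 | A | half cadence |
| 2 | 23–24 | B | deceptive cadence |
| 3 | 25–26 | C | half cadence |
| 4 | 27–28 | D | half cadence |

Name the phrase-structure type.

Phrase 4 ends with a half cadence, no stronger than phrase 2's deceptive cadence, so the four phrases do not form a double period; nor do phrases 3–4 duplicate 1–2, so it is not a repeated period. With no phrase reaching a conclusive cadence, the passage is a phrase group.

phrase group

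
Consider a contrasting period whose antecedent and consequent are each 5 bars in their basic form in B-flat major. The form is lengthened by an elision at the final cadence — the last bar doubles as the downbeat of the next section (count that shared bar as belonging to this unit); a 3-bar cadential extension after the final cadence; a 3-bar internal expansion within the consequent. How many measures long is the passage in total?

Basic contrasting period: 5 + 5 = 10 bars.
10 (basic form) + 3 (cadential extension) + 3 (internal expansion) = 16.
The elision shares a bar with the next section but does not change this unit's count.

16 measures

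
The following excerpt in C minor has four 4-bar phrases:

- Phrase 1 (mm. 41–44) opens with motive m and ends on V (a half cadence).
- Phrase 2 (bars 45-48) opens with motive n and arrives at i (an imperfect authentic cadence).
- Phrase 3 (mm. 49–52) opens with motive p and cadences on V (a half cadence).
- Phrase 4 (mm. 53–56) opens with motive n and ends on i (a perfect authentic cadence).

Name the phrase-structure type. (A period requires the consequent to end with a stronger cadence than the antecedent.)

contrasting double period

Four phrases in two halves: the first half (mm. 41–48) ends with an imperfect authentic cadence, the second (bars 49–56) with a perfect authentic cadence — a large antecedent–consequent pair, i.e. a double period.
Phrase 3 begins with different material from phrase 1, making it contrasting.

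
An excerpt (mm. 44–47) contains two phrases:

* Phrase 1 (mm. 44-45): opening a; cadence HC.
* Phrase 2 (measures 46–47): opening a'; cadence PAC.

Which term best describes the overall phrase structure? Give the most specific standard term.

parallel period

Phrase 1 ends with a half cadence (weaker) and phrase 2 with a perfect authentic cadence (stronger): antecedent + consequent = a period.
The two phrases open with the same material (a / a'), so the period is parallel.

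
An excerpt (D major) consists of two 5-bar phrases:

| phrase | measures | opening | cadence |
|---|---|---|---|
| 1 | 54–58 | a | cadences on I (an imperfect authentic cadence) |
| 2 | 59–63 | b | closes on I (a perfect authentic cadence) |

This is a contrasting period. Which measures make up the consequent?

measures 59–63

The phrase ending with the weaker cadence (imperfect authentic cadence) is the antecedent; the one ending more conclusively (perfect authentic cadence) is the consequent. The consequent is measures 59–63.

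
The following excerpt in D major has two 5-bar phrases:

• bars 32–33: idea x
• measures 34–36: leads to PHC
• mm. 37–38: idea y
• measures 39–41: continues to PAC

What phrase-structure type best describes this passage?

contrasting period

Phrase 1 ends with a Phrygian half cadence (weaker) and phrase 2 with a perfect authentic cadence (stronger): antecedent + consequent = a period.
The two phrases open with different material (x / y), so the period is contrasting.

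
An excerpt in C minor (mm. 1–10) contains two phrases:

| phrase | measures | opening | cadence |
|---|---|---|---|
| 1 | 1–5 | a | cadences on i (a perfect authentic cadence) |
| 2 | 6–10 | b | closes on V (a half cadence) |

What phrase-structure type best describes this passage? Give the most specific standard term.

phrase group

The second phrase closes with a half cadence, which is not stronger than the first phrase's perfect authentic cadence; without a weak→strong cadential pair there is no antecedent–consequent relationship, so this is a phrase group rather than a period.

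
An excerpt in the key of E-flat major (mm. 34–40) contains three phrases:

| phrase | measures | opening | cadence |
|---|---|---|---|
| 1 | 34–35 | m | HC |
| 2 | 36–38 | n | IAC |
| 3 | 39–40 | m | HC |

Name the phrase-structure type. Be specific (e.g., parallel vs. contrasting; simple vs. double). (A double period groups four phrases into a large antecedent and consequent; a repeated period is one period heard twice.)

The final phrase closes with a half cadence, which is not stronger than the preceding imperfect authentic cadence; the 3 phrases lack an overall antecedent–consequent design and so form a phrase group.

phrase group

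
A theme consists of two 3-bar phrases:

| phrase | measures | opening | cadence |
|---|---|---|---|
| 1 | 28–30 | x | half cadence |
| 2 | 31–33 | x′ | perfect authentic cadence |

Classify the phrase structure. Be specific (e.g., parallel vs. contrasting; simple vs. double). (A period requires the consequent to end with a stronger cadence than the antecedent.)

parallel period

Phrase 1 ends with a half cadence (weaker) and phrase 2 with a perfect authentic cadence (stronger): antecedent + consequent = a period.
The two phrases open with the same material (x / x′), so the period is parallel.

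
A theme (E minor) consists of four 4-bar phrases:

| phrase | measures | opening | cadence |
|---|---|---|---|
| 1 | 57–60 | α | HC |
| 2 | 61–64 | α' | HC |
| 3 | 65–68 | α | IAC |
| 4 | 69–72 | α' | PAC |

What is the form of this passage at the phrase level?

Four phrases in two halves: the first half (bars 57–64) ends with a half cadence, the second (bars 65-72) with a perfect authentic cadence — a large antecedent–consequent pair, i.e. a double period.
Phrase 3 begins with the same material as phrase 1, making it parallel.

parallel double period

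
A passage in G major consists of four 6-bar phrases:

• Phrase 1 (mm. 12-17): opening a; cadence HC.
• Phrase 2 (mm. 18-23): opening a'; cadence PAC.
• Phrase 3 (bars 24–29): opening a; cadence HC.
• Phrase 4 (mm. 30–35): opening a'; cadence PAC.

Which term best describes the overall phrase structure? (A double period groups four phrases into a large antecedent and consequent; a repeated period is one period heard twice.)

The cadence pattern HC–PAC–HC–PAC is weak–strong twice, and phrases 3–4 restate phrases 1–2: a period heard twice, not a double period (which would end weakly at phrase 2).

repeated period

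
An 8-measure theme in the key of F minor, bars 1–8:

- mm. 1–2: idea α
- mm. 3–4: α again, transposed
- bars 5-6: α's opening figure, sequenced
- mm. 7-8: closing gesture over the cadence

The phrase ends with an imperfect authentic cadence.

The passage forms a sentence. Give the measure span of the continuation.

measures 5–8

After the presentation (bars 1-4), the continuation covers the fragmentation through the cadence: bars 5–8.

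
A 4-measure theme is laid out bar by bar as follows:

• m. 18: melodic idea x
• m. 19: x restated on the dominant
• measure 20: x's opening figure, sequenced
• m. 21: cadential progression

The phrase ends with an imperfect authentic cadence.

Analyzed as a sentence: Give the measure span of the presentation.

The presentation of a sentence is the basic idea (bar 18) plus its repetition (m. 19); the presentation is therefore mm. 18-19.

measures 18–19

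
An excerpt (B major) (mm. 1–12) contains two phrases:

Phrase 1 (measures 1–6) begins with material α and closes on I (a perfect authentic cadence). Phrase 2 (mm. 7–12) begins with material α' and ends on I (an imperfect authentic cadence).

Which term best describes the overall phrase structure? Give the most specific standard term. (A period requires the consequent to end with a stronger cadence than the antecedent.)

The second phrase closes with an imperfect authentic cadence, which is not stronger than the first phrase's perfect authentic cadence; without a weak→strong cadential pair there is no antecedent–consequent relationship, so this is a phrase group rather than a period.

phrase group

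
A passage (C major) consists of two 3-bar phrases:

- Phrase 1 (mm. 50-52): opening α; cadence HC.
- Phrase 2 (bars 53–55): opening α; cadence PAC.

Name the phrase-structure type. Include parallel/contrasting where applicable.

Phrase 1 ends with a half cadence (weaker) and phrase 2 with a perfect authentic cadence (stronger): antecedent + consequent = a period.
The two phrases open with the same material (α / α), so the period is parallel.

parallel period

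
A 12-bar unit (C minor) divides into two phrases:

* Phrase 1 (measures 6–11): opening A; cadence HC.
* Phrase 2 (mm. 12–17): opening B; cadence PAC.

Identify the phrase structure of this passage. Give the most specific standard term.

contrasting period

Phrase 1 ends with a half cadence (weaker) and phrase 2 with a perfect authentic cadence (stronger): antecedent + consequent = a period.
The two phrases open with different material (A / B), so the period is contrasting.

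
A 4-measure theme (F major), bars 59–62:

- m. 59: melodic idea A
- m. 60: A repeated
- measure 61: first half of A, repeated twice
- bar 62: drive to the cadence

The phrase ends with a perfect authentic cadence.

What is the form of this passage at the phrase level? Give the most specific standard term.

sentence

Basic idea (m. 59) + its repetition (bar 60) form the presentation; fragmentation and cadence (bars 61–62) form the continuation — the 4-bar whole is a sentence.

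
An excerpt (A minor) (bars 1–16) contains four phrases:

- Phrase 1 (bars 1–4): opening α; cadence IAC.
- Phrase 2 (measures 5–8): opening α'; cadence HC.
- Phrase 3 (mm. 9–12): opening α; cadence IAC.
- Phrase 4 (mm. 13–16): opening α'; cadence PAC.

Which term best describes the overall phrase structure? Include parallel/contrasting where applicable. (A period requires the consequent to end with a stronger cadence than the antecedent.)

Four phrases in two halves: the first half (measures 1-8) ends with a half cadence, the second (mm. 9–16) with a perfect authentic cadence — a large antecedent–consequent pair, i.e. a double period.
Phrase 3 begins with the same material as phrase 1, making it parallel.

parallel double period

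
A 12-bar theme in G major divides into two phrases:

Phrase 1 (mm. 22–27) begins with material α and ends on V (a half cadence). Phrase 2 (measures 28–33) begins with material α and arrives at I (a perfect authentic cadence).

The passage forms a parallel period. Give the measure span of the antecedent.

measures 22–27

The antecedent is the phrase ending with the weaker cadence (half cadence, phrase 1) and the consequent the one ending more conclusively (perfect authentic cadence, phrase 2); the antecedent is bars 22–27.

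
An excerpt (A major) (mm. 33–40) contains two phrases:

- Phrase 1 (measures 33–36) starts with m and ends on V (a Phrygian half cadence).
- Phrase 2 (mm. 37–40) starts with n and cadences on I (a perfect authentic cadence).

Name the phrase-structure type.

contrasting period

Phrase 1 ends with a Phrygian half cadence (weaker) and phrase 2 with a perfect authentic cadence (stronger): antecedent + consequent = a period.
The two phrases open with different material (m / n), so the period is contrasting.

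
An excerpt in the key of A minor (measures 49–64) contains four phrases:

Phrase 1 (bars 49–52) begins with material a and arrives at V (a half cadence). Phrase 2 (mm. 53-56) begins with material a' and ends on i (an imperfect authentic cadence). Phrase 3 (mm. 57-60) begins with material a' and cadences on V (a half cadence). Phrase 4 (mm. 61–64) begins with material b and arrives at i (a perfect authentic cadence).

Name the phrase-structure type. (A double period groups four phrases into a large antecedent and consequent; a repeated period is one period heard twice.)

Four phrases in two halves: the first half (mm. 49-56) ends with an imperfect authentic cadence, the second (mm. 57-64) with a perfect authentic cadence — a large antecedent–consequent pair, i.e. a double period.
Phrase 3 begins with the same material as phrase 1, making it parallel.

parallel double period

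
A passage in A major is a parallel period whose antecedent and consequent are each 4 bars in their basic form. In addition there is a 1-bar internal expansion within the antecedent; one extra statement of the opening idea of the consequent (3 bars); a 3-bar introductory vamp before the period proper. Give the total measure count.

Basic parallel period: 4 + 4 = 8 bars.
8 (basic form) + 1 (internal expansion) + 3 (extra statement) + 3 (introduction) = 15.

15 measures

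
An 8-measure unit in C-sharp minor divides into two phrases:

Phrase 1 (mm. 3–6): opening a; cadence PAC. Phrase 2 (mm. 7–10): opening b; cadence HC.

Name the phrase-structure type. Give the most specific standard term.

phrase group

The second phrase closes with a half cadence, which is not stronger than the first phrase's perfect authentic cadence; without a weak→strong cadential pair there is no antecedent–consequent relationship, so this is a phrase group rather than a period.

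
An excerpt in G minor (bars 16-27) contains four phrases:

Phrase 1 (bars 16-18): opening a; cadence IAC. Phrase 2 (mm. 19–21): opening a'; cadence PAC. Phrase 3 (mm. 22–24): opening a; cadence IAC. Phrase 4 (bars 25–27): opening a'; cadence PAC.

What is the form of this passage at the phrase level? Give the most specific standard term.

The cadence pattern IAC–PAC–IAC–PAC is weak–strong twice, and phrases 3–4 restate phrases 1–2: a period heard twice, not a double period (which would end weakly at phrase 2).

repeated period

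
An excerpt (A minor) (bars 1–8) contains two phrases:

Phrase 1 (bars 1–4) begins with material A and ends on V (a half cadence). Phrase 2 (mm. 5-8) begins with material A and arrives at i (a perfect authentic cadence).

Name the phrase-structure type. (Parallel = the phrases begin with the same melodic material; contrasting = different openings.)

parallel period

Phrase 1 ends with a half cadence (weaker) and phrase 2 with a perfect authentic cadence (stronger): antecedent + consequent = a period.
The two phrases open with the same material (A / A), so the period is parallel.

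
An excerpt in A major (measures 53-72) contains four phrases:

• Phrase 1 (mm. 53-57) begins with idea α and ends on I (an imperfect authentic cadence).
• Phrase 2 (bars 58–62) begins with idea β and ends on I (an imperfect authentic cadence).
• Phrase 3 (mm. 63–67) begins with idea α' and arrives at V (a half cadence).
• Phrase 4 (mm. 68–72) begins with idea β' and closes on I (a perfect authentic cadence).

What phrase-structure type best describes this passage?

parallel double period

Four phrases in two halves: the first half (measures 53–62) ends with an imperfect authentic cadence, the second (mm. 63-72) with a perfect authentic cadence — a large antecedent–consequent pair, i.e. a double period.
Phrase 3 begins with the same material as phrase 1, making it parallel.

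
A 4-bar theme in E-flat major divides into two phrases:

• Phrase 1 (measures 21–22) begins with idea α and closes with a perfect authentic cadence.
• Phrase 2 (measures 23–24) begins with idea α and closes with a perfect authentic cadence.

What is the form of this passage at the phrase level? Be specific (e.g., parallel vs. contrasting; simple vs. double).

repeated phrase

Both phrases have the same opening (α) and the same cadence (perfect authentic cadence): the second is a restatement, not a consequent, so this is a repeated phrase rather than a period.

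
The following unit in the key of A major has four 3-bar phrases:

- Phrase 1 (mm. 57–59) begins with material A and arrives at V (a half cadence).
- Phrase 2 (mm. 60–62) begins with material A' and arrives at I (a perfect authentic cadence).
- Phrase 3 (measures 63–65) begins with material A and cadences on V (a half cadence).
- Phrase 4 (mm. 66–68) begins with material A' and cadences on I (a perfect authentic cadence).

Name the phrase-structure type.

The cadence pattern HC–PAC–HC–PAC is weak–strong twice, and phrases 3–4 restate phrases 1–2: a period heard twice, not a double period (which would end weakly at phrase 2).

repeated period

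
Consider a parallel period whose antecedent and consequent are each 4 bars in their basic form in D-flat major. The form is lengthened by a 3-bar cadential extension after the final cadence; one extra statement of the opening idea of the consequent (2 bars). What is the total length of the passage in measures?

13 measures

Basic parallel period: 4 + 4 = 8 bars.
8 (basic form) + 3 (cadential extension) + 2 (extra statement) = 13.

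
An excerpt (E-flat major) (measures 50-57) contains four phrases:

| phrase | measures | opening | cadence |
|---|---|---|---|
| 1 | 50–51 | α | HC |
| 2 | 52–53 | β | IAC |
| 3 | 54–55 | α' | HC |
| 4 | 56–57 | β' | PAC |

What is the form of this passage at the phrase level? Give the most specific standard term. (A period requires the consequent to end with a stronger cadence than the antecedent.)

parallel double period

Four phrases in two halves: the first half (mm. 50–53) ends with an imperfect authentic cadence, the second (bars 54–57) with a perfect authentic cadence — a large antecedent–consequent pair, i.e. a double period.
Phrase 3 begins with the same material as phrase 1, making it parallel.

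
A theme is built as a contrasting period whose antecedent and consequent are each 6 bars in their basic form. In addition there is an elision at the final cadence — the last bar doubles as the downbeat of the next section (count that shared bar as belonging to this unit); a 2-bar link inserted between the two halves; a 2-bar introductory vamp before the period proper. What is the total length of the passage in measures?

Basic contrasting period: 6 + 6 = 12 bars.
12 (basic form) + 2 (link) + 2 (introduction) = 16.
The elision shares a bar with the next section but does not change this unit's count.

16 measures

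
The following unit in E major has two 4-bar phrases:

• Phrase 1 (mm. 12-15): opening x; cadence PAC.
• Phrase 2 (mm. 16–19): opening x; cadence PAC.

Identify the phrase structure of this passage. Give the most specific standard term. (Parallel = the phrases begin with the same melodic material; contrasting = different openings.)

Both phrases have the same opening (x) and the same cadence (perfect authentic cadence): the second is a restatement, not a consequent, so this is a repeated phrase rather than a period.

repeated phrase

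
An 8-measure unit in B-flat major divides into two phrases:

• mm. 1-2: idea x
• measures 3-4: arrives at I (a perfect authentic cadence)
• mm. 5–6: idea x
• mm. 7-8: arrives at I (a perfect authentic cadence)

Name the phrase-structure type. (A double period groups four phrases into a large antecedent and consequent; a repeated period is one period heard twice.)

Both phrases have the same opening (x) and the same cadence (perfect authentic cadence): the second is a restatement, not a consequent, so this is a repeated phrase rather than a period.

repeated phrase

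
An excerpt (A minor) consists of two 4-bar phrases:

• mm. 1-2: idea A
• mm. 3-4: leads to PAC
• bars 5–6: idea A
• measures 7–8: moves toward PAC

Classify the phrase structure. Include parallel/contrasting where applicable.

Both phrases have the same opening (A) and the same cadence (perfect authentic cadence): the second is a restatement, not a consequent, so this is a repeated phrase rather than a period.

repeated phrase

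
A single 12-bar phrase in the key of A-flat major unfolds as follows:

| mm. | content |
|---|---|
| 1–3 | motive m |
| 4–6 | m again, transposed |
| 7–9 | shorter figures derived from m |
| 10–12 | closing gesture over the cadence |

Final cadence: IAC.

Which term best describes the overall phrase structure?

Basic idea (bars 1–3) + its repetition (measures 4–6) form the presentation; fragmentation and cadence (mm. 7-12) form the continuation — the 12-bar whole is a sentence.

sentence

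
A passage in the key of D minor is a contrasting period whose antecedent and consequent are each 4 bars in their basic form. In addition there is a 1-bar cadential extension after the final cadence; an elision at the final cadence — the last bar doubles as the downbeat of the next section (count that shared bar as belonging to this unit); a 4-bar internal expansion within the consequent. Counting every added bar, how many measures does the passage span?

13 measures

Basic contrasting period: 4 + 4 = 8 bars.
8 (basic form) + 1 (cadential extension) + 4 (internal expansion) = 13.
The elision shares a bar with the next section but does not change this unit's count.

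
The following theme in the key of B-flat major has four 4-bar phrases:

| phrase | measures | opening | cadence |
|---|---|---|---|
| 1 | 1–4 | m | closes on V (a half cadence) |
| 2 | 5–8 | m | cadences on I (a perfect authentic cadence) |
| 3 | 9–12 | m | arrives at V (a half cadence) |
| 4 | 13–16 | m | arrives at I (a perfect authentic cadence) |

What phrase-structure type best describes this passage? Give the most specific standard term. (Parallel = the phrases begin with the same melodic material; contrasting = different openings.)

repeated period

The cadence pattern HC–PAC–HC–PAC is weak–strong twice, and phrases 3–4 restate phrases 1–2: a period heard twice, not a double period (which would end weakly at phrase 2).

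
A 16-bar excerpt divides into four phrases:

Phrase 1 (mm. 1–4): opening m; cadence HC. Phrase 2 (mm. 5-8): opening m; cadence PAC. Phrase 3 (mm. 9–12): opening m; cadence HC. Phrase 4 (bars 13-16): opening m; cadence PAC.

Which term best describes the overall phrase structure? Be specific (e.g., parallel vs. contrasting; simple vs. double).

repeated period

The cadence pattern HC–PAC–HC–PAC is weak–strong twice, and phrases 3–4 restate phrases 1–2: a period heard twice, not a double period (which would end weakly at phrase 2).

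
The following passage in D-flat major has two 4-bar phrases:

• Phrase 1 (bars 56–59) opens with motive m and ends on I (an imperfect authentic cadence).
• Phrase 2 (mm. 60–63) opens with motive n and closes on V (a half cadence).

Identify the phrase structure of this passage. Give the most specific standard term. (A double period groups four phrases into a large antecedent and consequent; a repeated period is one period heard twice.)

phrase group

The second phrase closes with a half cadence, which is not stronger than the first phrase's imperfect authentic cadence; without a weak→strong cadential pair there is no antecedent–consequent relationship, so this is a phrase group rather than a period.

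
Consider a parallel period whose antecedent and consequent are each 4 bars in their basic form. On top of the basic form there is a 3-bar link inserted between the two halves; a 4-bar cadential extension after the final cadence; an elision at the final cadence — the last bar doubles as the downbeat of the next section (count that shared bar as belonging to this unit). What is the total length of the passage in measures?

Basic parallel period: 4 + 4 = 8 bars.
8 (basic form) + 3 (link) + 4 (cadential extension) = 15.
The elision shares a bar with the next section but does not change this unit's count.

15 measures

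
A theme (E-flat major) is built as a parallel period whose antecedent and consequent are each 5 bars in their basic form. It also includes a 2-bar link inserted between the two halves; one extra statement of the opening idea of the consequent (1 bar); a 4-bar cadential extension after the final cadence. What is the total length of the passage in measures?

Basic parallel period: 5 + 5 = 10 bars.
10 (basic form) + 2 (link) + 1 (extra statement) + 4 (cadential extension) = 17.

17 measures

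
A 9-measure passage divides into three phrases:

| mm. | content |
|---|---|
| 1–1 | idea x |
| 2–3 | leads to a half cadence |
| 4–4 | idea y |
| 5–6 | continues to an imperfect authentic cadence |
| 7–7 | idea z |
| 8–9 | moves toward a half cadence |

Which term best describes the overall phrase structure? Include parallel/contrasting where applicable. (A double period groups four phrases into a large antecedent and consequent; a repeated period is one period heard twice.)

phrase group

The final phrase closes with a half cadence, which is not stronger than the preceding imperfect authentic cadence; the 3 phrases lack an overall antecedent–consequent design and so form a phrase group.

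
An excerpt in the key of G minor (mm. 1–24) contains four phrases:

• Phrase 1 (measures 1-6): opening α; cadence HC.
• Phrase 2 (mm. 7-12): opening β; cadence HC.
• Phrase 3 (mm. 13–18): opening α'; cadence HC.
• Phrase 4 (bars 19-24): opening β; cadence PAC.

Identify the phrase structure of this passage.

Four phrases in two halves: the first half (mm. 1–12) ends with a half cadence, the second (mm. 13–24) with a perfect authentic cadence — a large antecedent–consequent pair, i.e. a double period.
Phrase 3 begins with the same material as phrase 1, making it parallel.

parallel double period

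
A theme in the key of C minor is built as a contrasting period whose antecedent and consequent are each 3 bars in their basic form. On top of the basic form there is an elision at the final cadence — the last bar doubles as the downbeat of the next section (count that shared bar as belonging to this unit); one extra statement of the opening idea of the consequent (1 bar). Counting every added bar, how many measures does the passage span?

Basic contrasting period: 3 + 3 = 6 bars.
6 (basic form) + 1 (extra statement) = 7.
The elision shares a bar with the next section but does not change this unit's count.

7 measures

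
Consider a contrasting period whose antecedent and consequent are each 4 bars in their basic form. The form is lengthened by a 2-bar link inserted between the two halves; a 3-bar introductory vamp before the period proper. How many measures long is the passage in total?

13 measures

Basic contrasting period: 4 + 4 = 8 bars.
8 (basic form) + 2 (link) + 3 (introduction) = 13.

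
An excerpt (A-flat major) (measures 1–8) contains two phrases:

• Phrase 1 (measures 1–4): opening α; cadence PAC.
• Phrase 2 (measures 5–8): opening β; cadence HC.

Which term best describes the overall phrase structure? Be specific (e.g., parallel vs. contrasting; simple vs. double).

The second phrase closes with a half cadence, which is not stronger than the first phrase's perfect authentic cadence; without a weak→strong cadential pair there is no antecedent–consequent relationship, so this is a phrase group rather than a period.

phrase group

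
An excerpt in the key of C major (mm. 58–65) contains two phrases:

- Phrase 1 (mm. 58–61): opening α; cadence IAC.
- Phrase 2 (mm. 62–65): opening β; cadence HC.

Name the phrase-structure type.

The second phrase closes with a half cadence, which is not stronger than the first phrase's imperfect authentic cadence; without a weak→strong cadential pair there is no antecedent–consequent relationship, so this is a phrase group rather than a period.

phrase group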